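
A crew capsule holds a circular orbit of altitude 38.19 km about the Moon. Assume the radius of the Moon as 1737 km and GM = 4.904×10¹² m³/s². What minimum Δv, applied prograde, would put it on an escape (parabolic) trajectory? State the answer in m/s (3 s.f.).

Δv ≈ 688 m/s

r = 1737 + 38.19 = 1775.2 km = 1.7752×10⁶ m.
Circular speed v_c = √(μ/r) = 1662 m/s.
Escape speed v_esc = √(2μ/r) = √2 × v_c = 2351 m/s.
Δv = v_esc − v_c = 688.5 m/s.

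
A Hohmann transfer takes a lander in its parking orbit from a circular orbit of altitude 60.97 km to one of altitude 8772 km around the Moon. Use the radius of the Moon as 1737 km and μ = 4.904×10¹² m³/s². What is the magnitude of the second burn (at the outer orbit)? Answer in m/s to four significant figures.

r₁ = 1737 + 60.97 = 1798.0 km = 1.7980×10⁶ m.
r₂ = 1737 + 8772 = 10509 km = 1.0509×10⁷ m.
Transfer ellipse a_t = (r₁ + r₂)/2 = 6.153×10⁶ m.
At r₁: circular v_c1 = √(μ/r₁) = 1652 m/s; transfer-perilune v_p = √[μ(2/r₁ − 1/a_t)] = 2158 m/s.
At r₂: circular v_c2 = √(μ/r₂) = 683.1 m/s; transfer-apolune v_a = √[μ(2/r₂ − 1/a_t)] = 369.3 m/s.
Δv₂ = v_c2 − v_a = 313.9 m/s.

Δv ≈ 313.9 m/s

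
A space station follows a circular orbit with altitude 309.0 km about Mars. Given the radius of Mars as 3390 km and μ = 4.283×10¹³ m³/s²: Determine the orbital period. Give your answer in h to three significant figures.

T ≈ 1.90 h

r = 3390 + 309.0 = 3699.0 km = 3.6990×10⁶ m.
Kepler's third law: T = 2π√(r³/μ) = 2π√((3.699×10⁶)³ / 4.283×10¹³).
r³/μ = 1.182×10⁶ s², so T = 2π × 1.087×10³ = 6.830×10³ s.
Converting: 6.830×10³ s ÷ 3600 = 1.897 h.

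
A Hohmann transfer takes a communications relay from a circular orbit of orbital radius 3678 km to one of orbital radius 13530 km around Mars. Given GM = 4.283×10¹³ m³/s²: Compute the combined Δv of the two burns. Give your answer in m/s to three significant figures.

Δv_total ≈ 1480 m/s

r₁ = 3678 km = 3.678×10⁶ m.
r₂ = 13530 km = 1.353×10⁷ m.
Transfer ellipse a_t = (r₁ + r₂)/2 = 8.604×10⁶ m.
At r₁: circular v_c1 = √(μ/r₁) = 3412 m/s; transfer-periapsis v_p = √[μ(2/r₁ − 1/a_t)] = 4279 m/s.
Δv₁ = v_p − v_c1 = 866.8 m/s.
At r₂: circular v_c2 = √(μ/r₂) = 1779 m/s; transfer-apoapsis v_a = √[μ(2/r₂ − 1/a_t)] = 1163 m/s.
Δv₂ = v_c2 − v_a = 615.9 m/s.
Total Δv = Δv₁ + Δv₂ = 1483 m/s.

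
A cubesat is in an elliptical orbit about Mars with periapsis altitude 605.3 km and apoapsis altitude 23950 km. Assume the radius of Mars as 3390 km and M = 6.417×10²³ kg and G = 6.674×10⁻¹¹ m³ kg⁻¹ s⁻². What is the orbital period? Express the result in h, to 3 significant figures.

T ≈ 16.5 h

μ = GM = 6.674×10⁻¹¹ × 6.417×10²³ = 4.283×10¹³ m³/s².
r_p = 3390 + 605.3 = 3995.3 km = 3.9953×10⁶ m.
r_a = 3390 + 23950 = 27340 km = 2.7340×10⁷ m.
Semi-major axis a = (r_p + r_a)/2 = (3995.3 + 27340)/2 = 15668 km = 1.567×10⁷ m.
By Kepler's third law T = 2π√(a³/μ) = 2π × 9.476×10³ = 5.954×10⁴ s.
= 16.54 h.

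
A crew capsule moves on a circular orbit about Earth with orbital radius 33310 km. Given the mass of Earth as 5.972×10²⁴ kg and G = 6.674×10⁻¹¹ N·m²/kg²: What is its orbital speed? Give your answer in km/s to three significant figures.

v ≈ 3.46 km/s

μ = GM = 6.674×10⁻¹¹ × 5.972×10²⁴ = 3.986×10¹⁴ m³/s².
r = 33310 km = 3.331×10⁷ m.
For a circular orbit v = √(μ/r) = √(3.986×10¹⁴ / 3.331×10⁷) = √(1.197×10⁷) = 3459 m/s.
That is 3.459 km/s.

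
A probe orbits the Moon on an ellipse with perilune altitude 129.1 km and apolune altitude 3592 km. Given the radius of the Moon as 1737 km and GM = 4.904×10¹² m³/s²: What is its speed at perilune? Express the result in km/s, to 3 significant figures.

v ≈ 1.97 km/s

r_p = 1737 + 129.1 = 1866.1 km = 1.8661×10⁶ m.
r_a = 1737 + 3592 = 5329.0 km = 5.3290×10⁶ m.
Semi-major axis a = (r_p + r_a)/2 = 3597.6 km = 3.598×10⁶ m.
Vis-viva: v² = μ(2/r − 1/a) = 4.904×10¹² × (1.072×10⁻⁶ − 2.780×10⁻⁷) = 3.893×10⁶ m²/s².
v = 1973 m/s = 1.973 km/s.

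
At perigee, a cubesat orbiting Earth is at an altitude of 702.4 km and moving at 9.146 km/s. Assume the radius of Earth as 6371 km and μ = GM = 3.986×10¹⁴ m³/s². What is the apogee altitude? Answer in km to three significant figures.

apogee altitude ≈ 14000 km

r_p = 6371 + 702.4 = 7073.4 km = 7.073×10⁶ m.
Specific energy ε = v²/2 − μ/r = -1.453×10⁷ J/kg, so a = −μ/(2ε) = 1.372×10⁷ m.
The apsides satisfy r_p + r_a = 2a, so the apogee radius is 2a − r_p = 2.036×10⁷ m = 20365 km.
Apogee altitude = 20365 − 6371 = 13994 km.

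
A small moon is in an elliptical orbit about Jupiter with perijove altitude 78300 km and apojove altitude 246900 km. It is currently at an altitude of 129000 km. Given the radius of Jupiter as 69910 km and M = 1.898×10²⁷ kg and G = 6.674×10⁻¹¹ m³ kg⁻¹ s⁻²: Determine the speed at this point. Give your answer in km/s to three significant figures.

μ = GM = 6.674×10⁻¹¹ × 1.898×10²⁷ = 1.267×10¹⁷ m³/s².
r_p = 69910 + 78300 = 148210 km = 1.4821×10⁸ m.
r_a = 69910 + 246900 = 316810 km = 3.1681×10⁸ m.
r = 69910 + 129000 = 1.9891×10⁵ km = 1.989×10⁸ m.
Semi-major axis a = (r_p + r_a)/2 = 2.3251×10⁵ km = 2.325×10⁸ m.
Vis-viva: v² = μ(2/r − 1/a) = 1.267×10¹⁷ × (1.005×10⁻⁸ − 4.301×10⁻⁹) = 7.289×10⁸ m²/s².
v = 27000 m/s = 27.00 km/s.

v ≈ 27.0 km/s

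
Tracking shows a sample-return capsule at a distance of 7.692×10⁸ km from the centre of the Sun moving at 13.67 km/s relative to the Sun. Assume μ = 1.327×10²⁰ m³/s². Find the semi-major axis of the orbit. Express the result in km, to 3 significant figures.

r = 7.692×10¹¹ m.
Specific orbital energy ε = v²/2 − μ/r = (13670)²/2 − 1.327×10²⁰/7.692×10¹¹ = -7.908×10⁷ J/kg.
Since ε = −μ/(2a), a = −μ/(2ε) = 8.390×10¹¹ m = 8.3900×10⁸ km.

a ≈ 8.39×10⁸ km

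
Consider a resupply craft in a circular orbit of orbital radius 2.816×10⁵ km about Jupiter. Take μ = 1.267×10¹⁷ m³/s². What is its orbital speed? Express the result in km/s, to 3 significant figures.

r = 2.816×10⁵ km = 2.816×10⁸ m.
For a circular orbit v = √(μ/r) = √(1.267×10¹⁷ / 2.816×10⁸) = √(4.499×10⁸) = 21210 m/s.
That is 21.21 km/s.

v ≈ 21.2 km/s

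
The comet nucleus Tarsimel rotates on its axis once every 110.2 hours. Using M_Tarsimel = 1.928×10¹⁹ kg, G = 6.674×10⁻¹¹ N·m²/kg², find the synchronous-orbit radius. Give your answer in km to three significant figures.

μ = GM = 6.674×10⁻¹¹ × 1.928×10¹⁹ = 1.287×10⁹ m³/s².
T = 110.2 hours = 3.967×10⁵ s.
A synchronous orbit has period T, so by Kepler's third law a = (μT²/4π²)^(1/3).
μT²/4π² = 1.287×10⁹ × (3.967×10⁵)² / 39.48 = 5.130×10¹⁸ m³.
a = 1.725×10⁶ m = 1724.6 km.

r_sync ≈ 1720 km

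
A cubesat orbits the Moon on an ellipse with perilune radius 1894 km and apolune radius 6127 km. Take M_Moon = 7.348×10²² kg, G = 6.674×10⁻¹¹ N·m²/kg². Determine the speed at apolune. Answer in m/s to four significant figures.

μ = GM = 6.674×10⁻¹¹ × 7.348×10²² = 4.904×10¹² m³/s².
Semi-major axis a = (r_p + r_a)/2 = 4010.5 km = 4.010×10⁶ m.
Vis-viva: v² = μ(2/r − 1/a) = 4.904×10¹² × (3.264×10⁻⁷ − 2.493×10⁻⁷) = 3.780×10⁵ m²/s².
v = 614.8 m/s.

v ≈ 614.8 m/s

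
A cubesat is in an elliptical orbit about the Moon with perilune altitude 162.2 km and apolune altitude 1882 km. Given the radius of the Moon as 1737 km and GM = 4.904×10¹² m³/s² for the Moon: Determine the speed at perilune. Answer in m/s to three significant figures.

r_p = 1737 + 162.2 = 1899.2 km = 1.8992×10⁶ m.
r_a = 1737 + 1882 = 3619.0 km = 3.6190×10⁶ m.
Semi-major axis a = (r_p + r_a)/2 = 2759.1 km = 2.759×10⁶ m.
Vis-viva: v² = μ(2/r − 1/a) = 4.904×10¹² × (1.053×10⁻⁶ − 3.624×10⁻⁷) = 3.387×10⁶ m²/s².
v = 1840 m/s.

v ≈ 1840 m/s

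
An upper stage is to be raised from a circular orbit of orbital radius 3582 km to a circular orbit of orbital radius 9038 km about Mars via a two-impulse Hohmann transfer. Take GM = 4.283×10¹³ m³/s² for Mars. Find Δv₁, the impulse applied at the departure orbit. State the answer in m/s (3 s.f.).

Δv ≈ 681 m/s

r₁ = 3582 km = 3.582×10⁶ m.
r₂ = 9038 km = 9.038×10⁶ m.
Transfer ellipse a_t = (r₁ + r₂)/2 = 6.310×10⁶ m.
At r₁: circular v_c1 = √(μ/r₁) = 3458 m/s; transfer-periapsis v_p = √[μ(2/r₁ − 1/a_t)] = 4138 m/s.
Δv₁ = v_p − v_c1 = 680.5 m/s.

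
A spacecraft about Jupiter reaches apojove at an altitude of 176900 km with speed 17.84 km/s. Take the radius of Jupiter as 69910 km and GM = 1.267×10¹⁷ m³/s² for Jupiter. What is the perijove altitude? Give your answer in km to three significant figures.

perijove altitude ≈ 41000 km

r_a = 69910 + 176900 = 2.4681×10⁵ km = 2.468×10⁸ m.
Specific energy ε = v²/2 − μ/r = -3.542×10⁸ J/kg, so a = −μ/(2ε) = 1.788×10⁸ m.
The apsides satisfy r_p + r_a = 2a, so the perijove radius is 2a − r_a = 1.109×10⁸ m = 1.1088×10⁵ km.
Perijove altitude = 1.1088×10⁵ − 69910 = 40970 km.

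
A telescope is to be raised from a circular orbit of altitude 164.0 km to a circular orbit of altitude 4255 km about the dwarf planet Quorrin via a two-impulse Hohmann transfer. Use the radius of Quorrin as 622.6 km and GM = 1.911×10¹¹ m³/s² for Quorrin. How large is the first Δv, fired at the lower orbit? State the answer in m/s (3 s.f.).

r₁ = 622.6 + 164.0 = 786.60 km = 7.8660×10⁵ m.
r₂ = 622.6 + 4255 = 4877.6 km = 4.8776×10⁶ m.
Transfer ellipse a_t = (r₁ + r₂)/2 = 2.832×10⁶ m.
At r₁: circular v_c1 = √(μ/r₁) = 492.9 m/s; transfer-periapsis v_p = √[μ(2/r₁ − 1/a_t)] = 646.8 m/s.
Δv₁ = v_p − v_c1 = 154.0 m/s.

Δv ≈ 154 m/s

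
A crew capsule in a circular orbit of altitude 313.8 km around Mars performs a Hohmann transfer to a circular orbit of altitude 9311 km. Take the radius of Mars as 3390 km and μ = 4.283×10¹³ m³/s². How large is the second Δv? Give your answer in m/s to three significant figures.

Δv ≈ 602 m/s

r₁ = 3390 + 313.8 = 3703.8 km = 3.7038×10⁶ m.
r₂ = 3390 + 9311 = 12701 km = 1.2701×10⁷ m.
Transfer ellipse a_t = (r₁ + r₂)/2 = 8.202×10⁶ m.
At r₁: circular v_c1 = √(μ/r₁) = 3401 m/s; transfer-periapsis v_p = √[μ(2/r₁ − 1/a_t)] = 4232 m/s.
At r₂: circular v_c2 = √(μ/r₂) = 1836 m/s; transfer-apoapsis v_a = √[μ(2/r₂ − 1/a_t)] = 1234 m/s.
Δv₂ = v_c2 − v_a = 602.4 m/s.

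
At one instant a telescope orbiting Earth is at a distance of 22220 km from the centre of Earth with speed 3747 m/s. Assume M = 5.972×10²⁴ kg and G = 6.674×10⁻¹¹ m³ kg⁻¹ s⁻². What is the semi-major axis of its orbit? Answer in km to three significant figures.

a ≈ 18300 km

μ = GM = 6.674×10⁻¹¹ × 5.972×10²⁴ = 3.986×10¹⁴ m³/s².
r = 2.222×10⁷ m.
Specific orbital energy ε = v²/2 − μ/r = (3747)²/2 − 3.986×10¹⁴/2.222×10⁷ = -1.092×10⁷ J/kg.
Since ε = −μ/(2a), a = −μ/(2ε) = 1.825×10⁷ m = 18254 km.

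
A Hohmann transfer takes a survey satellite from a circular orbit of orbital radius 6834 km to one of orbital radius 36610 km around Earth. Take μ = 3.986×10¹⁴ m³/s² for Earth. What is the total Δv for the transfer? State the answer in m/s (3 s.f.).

r₁ = 6834 km = 6.834×10⁶ m.
r₂ = 36610 km = 3.661×10⁷ m.
Transfer ellipse a_t = (r₁ + r₂)/2 = 2.172×10⁷ m.
At r₁: circular v_c1 = √(μ/r₁) = 7637 m/s; transfer-perigee v_p = √[μ(2/r₁ − 1/a_t)] = 9915 m/s.
Δv₁ = v_p − v_c1 = 2278 m/s.
At r₂: circular v_c2 = √(μ/r₂) = 3300 m/s; transfer-apogee v_a = √[μ(2/r₂ − 1/a_t)] = 1851 m/s.
Δv₂ = v_c2 − v_a = 1449 m/s.
Total Δv = Δv₁ + Δv₂ = 3726 m/s.

Δv_total ≈ 3730 m/s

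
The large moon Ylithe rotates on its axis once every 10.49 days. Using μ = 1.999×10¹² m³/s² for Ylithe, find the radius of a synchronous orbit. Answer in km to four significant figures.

r_sync ≈ 34650 km

T = 10.49 days = 9.063×10⁵ s.
A synchronous orbit has period T, so by Kepler's third law a = (μT²/4π²)^(1/3).
μT²/4π² = 1.999×10¹² × (9.063×10⁵)² / 39.48 = 4.159×10²² m³.
a = 3.465×10⁷ m = 34648 km.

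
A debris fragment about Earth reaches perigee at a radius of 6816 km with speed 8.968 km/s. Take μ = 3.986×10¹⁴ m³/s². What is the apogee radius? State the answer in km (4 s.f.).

apogee radius ≈ 15000 km

r_p = 6.816×10⁶ m.
Specific energy ε = v²/2 − μ/r = -1.827×10⁷ J/kg, so a = −μ/(2ε) = 1.091×10⁷ m.
The apsides satisfy r_p + r_a = 2a, so the apogee radius is 2a − r_p = 1.500×10⁷ m = 15004 km.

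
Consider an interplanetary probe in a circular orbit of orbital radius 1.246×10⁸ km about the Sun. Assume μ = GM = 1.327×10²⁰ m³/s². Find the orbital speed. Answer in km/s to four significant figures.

v ≈ 32.63 km/s

r = 1.246×10⁸ km = 1.246×10¹¹ m.
For a circular orbit v = √(μ/r) = √(1.327×10²⁰ / 1.246×10¹¹) = √(1.065×10⁹) = 32630 m/s.
That is 32.63 km/s.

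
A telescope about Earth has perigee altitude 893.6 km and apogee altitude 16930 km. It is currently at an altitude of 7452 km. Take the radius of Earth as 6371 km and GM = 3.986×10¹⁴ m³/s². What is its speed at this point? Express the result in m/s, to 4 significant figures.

v ≈ 5621 m/s

r_p = 6371 + 893.6 = 7264.6 km = 7.2646×10⁶ m.
r_a = 6371 + 16930 = 23301 km = 2.3301×10⁷ m.
r = 6371 + 7452 = 13823 km = 1.382×10⁷ m.
Semi-major axis a = (r_p + r_a)/2 = 15283 km = 1.528×10⁷ m.
Vis-viva: v² = μ(2/r − 1/a) = 3.986×10¹⁴ × (1.447×10⁻⁷ − 6.543×10⁻⁸) = 3.159×10⁷ m²/s².
v = 5621 m/s.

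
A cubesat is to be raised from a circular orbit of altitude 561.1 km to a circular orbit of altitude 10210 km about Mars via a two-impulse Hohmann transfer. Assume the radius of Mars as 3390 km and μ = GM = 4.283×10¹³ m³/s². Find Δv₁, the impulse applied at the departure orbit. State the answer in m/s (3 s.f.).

r₁ = 3390 + 561.1 = 3951.1 km = 3.9511×10⁶ m.
r₂ = 3390 + 10210 = 13600 km = 1.3600×10⁷ m.
Transfer ellipse a_t = (r₁ + r₂)/2 = 8.776×10⁶ m.
At r₁: circular v_c1 = √(μ/r₁) = 3292 m/s; transfer-periapsis v_p = √[μ(2/r₁ − 1/a_t)] = 4099 m/s.
Δv₁ = v_p − v_c1 = 806.3 m/s.

Δv ≈ 806 m/s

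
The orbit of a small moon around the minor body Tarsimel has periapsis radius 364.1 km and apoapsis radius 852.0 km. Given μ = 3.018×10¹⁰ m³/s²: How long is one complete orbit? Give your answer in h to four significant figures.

Semi-major axis a = (r_p + r_a)/2 = (364.10 + 852.00)/2 = 608.05 km = 6.080×10⁵ m.
By Kepler's third law T = 2π√(a³/μ) = 2π × 2.729×10³ = 1.715×10⁴ s.
= 4.764 h.

T ≈ 4.764 h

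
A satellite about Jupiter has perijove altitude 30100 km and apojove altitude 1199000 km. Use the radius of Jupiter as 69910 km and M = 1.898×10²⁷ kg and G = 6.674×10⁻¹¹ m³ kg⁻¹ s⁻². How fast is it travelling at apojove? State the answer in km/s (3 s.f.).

μ = GM = 6.674×10⁻¹¹ × 1.898×10²⁷ = 1.267×10¹⁷ m³/s².
r_p = 69910 + 30100 = 100010 km = 1.0001×10⁸ m.
r_a = 69910 + 1199000 = 1268900 km = 1.2689×10⁹ m.
Semi-major axis a = (r_p + r_a)/2 = 6.8446×10⁵ km = 6.845×10⁸ m.
Vis-viva: v² = μ(2/r − 1/a) = 1.267×10¹⁷ × (1.576×10⁻⁹ − 1.461×10⁻⁹) = 1.459×10⁷ m²/s².
v = 3819 m/s = 3.819 km/s.

v ≈ 3.82 km/s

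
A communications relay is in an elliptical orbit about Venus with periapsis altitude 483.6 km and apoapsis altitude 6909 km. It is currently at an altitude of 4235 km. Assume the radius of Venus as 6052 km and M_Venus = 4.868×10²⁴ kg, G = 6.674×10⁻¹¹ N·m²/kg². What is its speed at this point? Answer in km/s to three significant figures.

v ≈ 5.46 km/s

μ = GM = 6.674×10⁻¹¹ × 4.868×10²⁴ = 3.249×10¹⁴ m³/s².
r_p = 6052 + 483.6 = 6535.6 km = 6.5356×10⁶ m.
r_a = 6052 + 6909 = 12961 km = 1.2961×10⁷ m.
r = 6052 + 4235 = 10287 km = 1.029×10⁷ m.
Semi-major axis a = (r_p + r_a)/2 = 9748.3 km = 9.748×10⁶ m.
Vis-viva: v² = μ(2/r − 1/a) = 3.249×10¹⁴ × (1.944×10⁻⁷ − 1.026×10⁻⁷) = 2.984×10⁷ m²/s².
v = 5462 m/s = 5.462 km/s.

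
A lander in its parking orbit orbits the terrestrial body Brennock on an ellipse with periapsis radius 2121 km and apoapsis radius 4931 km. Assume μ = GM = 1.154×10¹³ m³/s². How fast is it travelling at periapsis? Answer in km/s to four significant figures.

v ≈ 2.758 km/s

Semi-major axis a = (r_p + r_a)/2 = 3526.0 km = 3.526×10⁶ m.
Vis-viva: v² = μ(2/r − 1/a) = 1.154×10¹³ × (9.430×10⁻⁷ − 2.836×10⁻⁷) = 7.609×10⁶ m²/s².
v = 2758 m/s = 2.758 km/s.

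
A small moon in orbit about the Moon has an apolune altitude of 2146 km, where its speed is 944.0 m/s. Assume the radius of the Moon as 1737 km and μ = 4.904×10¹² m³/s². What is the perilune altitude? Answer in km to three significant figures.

perilune altitude ≈ 380 km

r_a = 1737 + 2146 = 3883.0 km = 3.883×10⁶ m.
Specific energy ε = v²/2 − μ/r = -8.174×10⁵ J/kg, so a = −μ/(2ε) = 3.000×10⁶ m.
The apsides satisfy r_p + r_a = 2a, so the perilune radius is 2a − r_a = 2.117×10⁶ m = 2116.7 km.
Perilune altitude = 2116.7 − 1737 = 379.71 km.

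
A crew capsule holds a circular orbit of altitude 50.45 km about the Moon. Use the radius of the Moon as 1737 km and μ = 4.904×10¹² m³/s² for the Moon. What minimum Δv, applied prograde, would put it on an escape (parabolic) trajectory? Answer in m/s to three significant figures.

Δv ≈ 686 m/s

r = 1737 + 50.45 = 1787.5 km = 1.7874×10⁶ m.
Circular speed v_c = √(μ/r) = 1656 m/s.
Escape speed v_esc = √(2μ/r) = √2 × v_c = 2342 m/s.
Δv = v_esc − v_c = 686.1 m/s.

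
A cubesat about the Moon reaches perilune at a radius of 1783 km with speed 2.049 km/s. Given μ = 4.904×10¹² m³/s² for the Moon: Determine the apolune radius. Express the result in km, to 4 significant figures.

r_p = 1.783×10⁶ m.
Specific energy ε = v²/2 − μ/r = -6.512×10⁵ J/kg, so a = −μ/(2ε) = 3.765×10⁶ m.
The apsides satisfy r_p + r_a = 2a, so the apolune radius is 2a − r_p = 5.747×10⁶ m = 5747.5 km.

apolune radius ≈ 5747 km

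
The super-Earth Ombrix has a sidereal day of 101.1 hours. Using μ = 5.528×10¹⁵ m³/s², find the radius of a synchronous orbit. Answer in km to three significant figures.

r_sync ≈ 2.65×10⁵ km

T = 101.1 hours = 3.640×10⁵ s.
A synchronous orbit has period T, so by Kepler's third law a = (μT²/4π²)^(1/3).
μT²/4π² = 5.528×10¹⁵ × (3.640×10⁵)² / 39.48 = 1.855×10²⁵ m³.
a = 2.647×10⁸ m = 2.6471×10⁵ km.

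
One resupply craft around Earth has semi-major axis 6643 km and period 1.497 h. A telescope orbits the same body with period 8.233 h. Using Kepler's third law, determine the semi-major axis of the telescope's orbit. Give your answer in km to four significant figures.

Kepler's third law: a³ ∝ T², so a₂ = a₁ (T₂/T₁)^(2/3).
T₂/T₁ = 5.500, (T₂/T₁)^(2/3) = 3.116.
a₂ = 6643 × 3.116 = 20700 km.

a₂ ≈ 20700 km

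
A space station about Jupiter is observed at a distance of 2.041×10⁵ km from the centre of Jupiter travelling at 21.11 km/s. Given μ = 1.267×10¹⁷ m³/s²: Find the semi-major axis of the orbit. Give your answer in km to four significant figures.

a ≈ 1.592×10⁵ km

r = 2.041×10⁸ m.
Specific orbital energy ε = v²/2 − μ/r = (21110)²/2 − 1.267×10¹⁷/2.041×10⁸ = -3.980×10⁸ J/kg.
Since ε = −μ/(2a), a = −μ/(2ε) = 1.592×10⁸ m = 1.5919×10⁵ km.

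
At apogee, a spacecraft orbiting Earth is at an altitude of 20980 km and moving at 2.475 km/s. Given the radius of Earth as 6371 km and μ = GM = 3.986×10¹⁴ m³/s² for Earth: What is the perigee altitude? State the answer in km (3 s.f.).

r_a = 6371 + 20980 = 27351 km = 2.735×10⁷ m.
Specific energy ε = v²/2 − μ/r = -1.151×10⁷ J/kg, so a = −μ/(2ε) = 1.731×10⁷ m.
The apsides satisfy r_p + r_a = 2a, so the perigee radius is 2a − r_a = 7.278×10⁶ m = 7277.7 km.
Perigee altitude = 7277.7 − 6371 = 906.67 km.

perigee altitude ≈ 907 km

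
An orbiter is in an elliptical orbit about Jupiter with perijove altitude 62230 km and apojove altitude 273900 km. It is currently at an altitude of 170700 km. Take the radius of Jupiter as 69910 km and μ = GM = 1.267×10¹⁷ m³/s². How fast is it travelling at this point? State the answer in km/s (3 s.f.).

r_p = 69910 + 62230 = 132140 km = 1.3214×10⁸ m.
r_a = 69910 + 273900 = 343810 km = 3.4381×10⁸ m.
r = 69910 + 170700 = 2.4061×10⁵ km = 2.406×10⁸ m.
Semi-major axis a = (r_p + r_a)/2 = 2.3798×10⁵ km = 2.380×10⁸ m.
Vis-viva: v² = μ(2/r − 1/a) = 1.267×10¹⁷ × (8.312×10⁻⁹ − 4.202×10⁻⁹) = 5.207×10⁸ m²/s².
v = 22820 m/s = 22.82 km/s.

v ≈ 22.8 km/s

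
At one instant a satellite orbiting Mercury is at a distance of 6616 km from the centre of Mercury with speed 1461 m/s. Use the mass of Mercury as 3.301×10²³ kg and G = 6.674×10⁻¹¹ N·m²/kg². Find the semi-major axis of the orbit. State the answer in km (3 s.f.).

μ = GM = 6.674×10⁻¹¹ × 3.301×10²³ = 2.203×10¹³ m³/s².
r = 6.616×10⁶ m.
Vis-viva rearranged: 1/a = 2/r − v²/μ = 3.023×10⁻⁷ − 9.689×10⁻⁸ = 2.054×10⁻⁷ m⁻¹.
a = 4.868×10⁶ m = 4868.3 km.

a ≈ 4870 km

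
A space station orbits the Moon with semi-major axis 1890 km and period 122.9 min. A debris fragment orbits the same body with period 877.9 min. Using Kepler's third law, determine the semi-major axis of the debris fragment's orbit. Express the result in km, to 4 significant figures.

Kepler's third law: a³ ∝ T², so a₂ = a₁ (T₂/T₁)^(2/3).
T₂/T₁ = 7.143, (T₂/T₁)^(2/3) = 3.709.
a₂ = 1890 × 3.709 = 7010 km.

a₂ ≈ 7010 km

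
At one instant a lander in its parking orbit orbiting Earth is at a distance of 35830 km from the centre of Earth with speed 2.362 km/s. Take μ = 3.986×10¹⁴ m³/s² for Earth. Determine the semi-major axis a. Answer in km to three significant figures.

r = 3.583×10⁷ m.
Vis-viva rearranged: 1/a = 2/r − v²/μ = 5.582×10⁻⁸ − 1.400×10⁻⁸ = 4.182×10⁻⁸ m⁻¹.
a = 2.391×10⁷ m = 23911 km.

a ≈ 23900 km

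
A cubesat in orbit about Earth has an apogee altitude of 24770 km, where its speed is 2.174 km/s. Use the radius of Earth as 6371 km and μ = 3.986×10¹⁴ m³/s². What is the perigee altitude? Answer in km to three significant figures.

perigee altitude ≈ 680 km

r_a = 6371 + 24770 = 31141 km = 3.114×10⁷ m.
Specific energy ε = v²/2 − μ/r = -1.044×10⁷ J/kg, so a = −μ/(2ε) = 1.910×10⁷ m.
The apsides satisfy r_p + r_a = 2a, so the perigee radius is 2a − r_a = 7.051×10⁶ m = 7051.1 km.
Perigee altitude = 7051.1 − 6371 = 680.12 km.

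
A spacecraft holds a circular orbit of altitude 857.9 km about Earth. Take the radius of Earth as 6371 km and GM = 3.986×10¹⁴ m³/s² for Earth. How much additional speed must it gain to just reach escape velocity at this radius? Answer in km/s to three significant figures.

r = 6371 + 857.9 = 7228.9 km = 7.2289×10⁶ m.
Circular speed v_c = √(μ/r) = 7426 m/s.
Escape speed v_esc = √(2μ/r) = √2 × v_c = 10500 m/s.
Δv = v_esc − v_c = 3076 m/s = 3.076 km/s.

Δv ≈ 3.08 km/s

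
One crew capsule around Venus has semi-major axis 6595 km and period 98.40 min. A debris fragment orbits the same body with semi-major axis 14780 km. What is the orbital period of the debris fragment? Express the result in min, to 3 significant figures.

T₂ ≈ 330 min

Kepler's third law: T² ∝ a³, so T₂ = T₁ (a₂/a₁)^(3/2).
a₂/a₁ = 2.241, (a₂/a₁)^(3/2) = 3.355.
T₂ = 98.40 × 3.355 = 330.1 min.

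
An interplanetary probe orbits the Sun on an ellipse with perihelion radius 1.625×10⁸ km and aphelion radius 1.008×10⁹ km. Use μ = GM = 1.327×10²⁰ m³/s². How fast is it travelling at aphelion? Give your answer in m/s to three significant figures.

Semi-major axis a = (r_p + r_a)/2 = 5.8525×10⁸ km = 5.852×10¹¹ m.
Vis-viva: v² = μ(2/r − 1/a) = 1.327×10²⁰ × (1.984×10⁻¹² − 1.709×10⁻¹²) = 3.655×10⁷ m²/s².
v = 6046 m/s.

v ≈ 6050 m/s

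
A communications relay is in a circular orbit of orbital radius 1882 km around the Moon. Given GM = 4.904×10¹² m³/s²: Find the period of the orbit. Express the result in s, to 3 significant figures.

r = 1882 km = 1.882×10⁶ m.
Kepler's third law: T = 2π√(r³/μ) = 2π√((1.882×10⁶)³ / 4.904×10¹²).
r³/μ = 1.359×10⁶ s², so T = 2π × 1.166×10³ = 7.325×10³ s.

T ≈ 7330 s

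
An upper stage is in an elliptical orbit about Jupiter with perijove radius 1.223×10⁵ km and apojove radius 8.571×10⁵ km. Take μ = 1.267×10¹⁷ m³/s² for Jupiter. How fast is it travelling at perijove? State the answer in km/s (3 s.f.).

Semi-major axis a = (r_p + r_a)/2 = 4.8970×10⁵ km = 4.897×10⁸ m.
Vis-viva: v² = μ(2/r − 1/a) = 1.267×10¹⁷ × (1.635×10⁻⁸ − 2.042×10⁻⁹) = 1.813×10⁹ m²/s².
v = 42580 m/s = 42.58 km/s.

v ≈ 42.6 km/s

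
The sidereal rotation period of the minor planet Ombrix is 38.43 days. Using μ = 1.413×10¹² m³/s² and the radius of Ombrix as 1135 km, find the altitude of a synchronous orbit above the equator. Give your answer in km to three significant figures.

T = 38.43 days = 3.320×10⁶ s.
A synchronous orbit has period T, so by Kepler's third law a = (μT²/4π²)^(1/3).
μT²/4π² = 1.413×10¹² × (3.320×10⁶)² / 39.48 = 3.946×10²³ m³.
a = 7.335×10⁷ m = 73347 km.
Altitude h = a − R = 73347 − 1135 = 72212 km.

h_sync ≈ 72200 km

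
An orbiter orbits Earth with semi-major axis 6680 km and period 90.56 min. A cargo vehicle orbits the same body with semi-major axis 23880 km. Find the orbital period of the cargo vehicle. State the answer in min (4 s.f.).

Kepler's third law: T² ∝ a³, so T₂ = T₁ (a₂/a₁)^(3/2).
a₂/a₁ = 3.575, (a₂/a₁)^(3/2) = 6.759.
T₂ = 90.56 × 6.759 = 612.1 min.

T₂ ≈ 612.1 min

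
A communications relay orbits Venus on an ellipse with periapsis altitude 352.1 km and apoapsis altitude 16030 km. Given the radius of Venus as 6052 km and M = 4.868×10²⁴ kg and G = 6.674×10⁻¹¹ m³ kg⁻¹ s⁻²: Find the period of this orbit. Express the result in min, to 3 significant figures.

T ≈ 312 min

μ = GM = 6.674×10⁻¹¹ × 4.868×10²⁴ = 3.249×10¹⁴ m³/s².
r_p = 6052 + 352.1 = 6404.1 km = 6.4041×10⁶ m.
r_a = 6052 + 16030 = 22082 km = 2.2082×10⁷ m.
Semi-major axis a = (r_p + r_a)/2 = (6404.1 + 22082)/2 = 14243 km = 1.424×10⁷ m.
By Kepler's third law T = 2π√(a³/μ) = 2π × 2.982×10³ = 1.874×10⁴ s.
= 312.3 min.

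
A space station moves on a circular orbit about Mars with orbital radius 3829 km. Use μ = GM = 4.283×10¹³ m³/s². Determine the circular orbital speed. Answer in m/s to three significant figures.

r = 3829 km = 3.829×10⁶ m.
For a circular orbit v = √(μ/r) = √(4.283×10¹³ / 3.829×10⁶) = √(1.119×10⁷) = 3345 m/s.

v ≈ 3340 m/s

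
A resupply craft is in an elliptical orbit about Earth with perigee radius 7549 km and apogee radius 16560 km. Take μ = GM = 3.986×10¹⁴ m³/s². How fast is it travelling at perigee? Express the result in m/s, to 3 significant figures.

v ≈ 8520 m/s

Semi-major axis a = (r_p + r_a)/2 = 12054 km = 1.205×10⁷ m.
Vis-viva: v² = μ(2/r − 1/a) = 3.986×10¹⁴ × (2.649×10⁻⁷ − 8.296×10⁻⁸) = 7.254×10⁷ m²/s².
v = 8517 m/s.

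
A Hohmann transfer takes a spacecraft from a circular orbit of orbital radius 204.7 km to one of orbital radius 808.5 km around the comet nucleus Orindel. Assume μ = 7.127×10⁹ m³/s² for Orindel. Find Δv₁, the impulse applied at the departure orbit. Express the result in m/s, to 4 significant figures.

Δv ≈ 49.13 m/s

r₁ = 204.7 km = 2.047×10⁵ m.
r₂ = 808.5 km = 8.085×10⁵ m.
Transfer ellipse a_t = (r₁ + r₂)/2 = 5.066×10⁵ m.
At r₁: circular v_c1 = √(μ/r₁) = 186.6 m/s; transfer-periapsis v_p = √[μ(2/r₁ − 1/a_t)] = 235.7 m/s.
Δv₁ = v_p − v_c1 = 49.13 m/s.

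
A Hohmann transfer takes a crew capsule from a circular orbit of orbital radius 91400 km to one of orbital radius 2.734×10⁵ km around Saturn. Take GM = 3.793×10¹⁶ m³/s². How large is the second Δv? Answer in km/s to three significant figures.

Δv ≈ 3.44 km/s

r₁ = 91400 km = 9.140×10⁷ m.
r₂ = 2.734×10⁵ km = 2.734×10⁸ m.
Transfer ellipse a_t = (r₁ + r₂)/2 = 1.824×10⁸ m.
At r₁: circular v_c1 = √(μ/r₁) = 20370 m/s; transfer-perikrone v_p = √[μ(2/r₁ − 1/a_t)] = 24940 m/s.
At r₂: circular v_c2 = √(μ/r₂) = 11780 m/s; transfer-apokrone v_a = √[μ(2/r₂ − 1/a_t)] = 8338 m/s.
Δv₂ = v_c2 − v_a = 3441 m/s.
= 3.441 km/s.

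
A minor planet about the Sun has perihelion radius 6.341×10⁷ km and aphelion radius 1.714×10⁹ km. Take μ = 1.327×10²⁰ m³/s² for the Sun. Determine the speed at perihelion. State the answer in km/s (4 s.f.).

v ≈ 63.53 km/s

Semi-major axis a = (r_p + r_a)/2 = 8.8870×10⁸ km = 8.887×10¹¹ m.
Vis-viva: v² = μ(2/r − 1/a) = 1.327×10²⁰ × (3.154×10⁻¹¹ − 1.125×10⁻¹²) = 4.036×10⁹ m²/s².
v = 63530 m/s = 63.53 km/s.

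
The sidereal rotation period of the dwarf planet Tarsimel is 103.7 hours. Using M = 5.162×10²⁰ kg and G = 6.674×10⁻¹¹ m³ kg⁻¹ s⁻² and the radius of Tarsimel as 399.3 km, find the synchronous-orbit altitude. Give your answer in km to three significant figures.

μ = GM = 6.674×10⁻¹¹ × 5.162×10²⁰ = 3.445×10¹⁰ m³/s².
T = 103.7 hours = 3.733×10⁵ s.
A synchronous orbit has period T, so by Kepler's third law a = (μT²/4π²)^(1/3).
μT²/4π² = 3.445×10¹⁰ × (3.733×10⁵)² / 39.48 = 1.216×10²⁰ m³.
a = 4.955×10⁶ m = 4954.5 km.
Altitude h = a − R = 4954.5 − 399.3 = 4555.2 km.

h_sync ≈ 4560 km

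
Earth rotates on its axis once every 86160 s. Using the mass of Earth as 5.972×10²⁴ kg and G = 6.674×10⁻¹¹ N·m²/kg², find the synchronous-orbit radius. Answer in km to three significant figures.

μ = GM = 6.674×10⁻¹¹ × 5.972×10²⁴ = 3.986×10¹⁴ m³/s².
A synchronous orbit has period T, so by Kepler's third law a = (μT²/4π²)^(1/3).
μT²/4π² = 3.986×10¹⁴ × (8.616×10⁴)² / 39.48 = 7.495×10²² m³.
a = 4.216×10⁷ m = 42162 km.

r_sync ≈ 42200 km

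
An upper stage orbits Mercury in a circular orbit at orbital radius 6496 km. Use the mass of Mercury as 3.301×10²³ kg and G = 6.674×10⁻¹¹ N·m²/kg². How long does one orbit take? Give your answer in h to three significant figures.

μ = GM = 6.674×10⁻¹¹ × 3.301×10²³ = 2.203×10¹³ m³/s².
r = 6496 km = 6.496×10⁶ m.
Kepler's third law: T = 2π√(r³/μ) = 2π√((6.496×10⁶)³ / 2.203×10¹³).
r³/μ = 1.244×10⁷ s², so T = 2π × 3.527×10³ = 2.216×10⁴ s.
Converting: 2.216×10⁴ s ÷ 3600 = 6.156 h.

T ≈ 6.16 h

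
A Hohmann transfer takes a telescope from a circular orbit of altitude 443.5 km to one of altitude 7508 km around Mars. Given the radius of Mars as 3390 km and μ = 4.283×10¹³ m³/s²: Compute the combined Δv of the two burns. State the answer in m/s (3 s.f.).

Δv_total ≈ 1280 m/s

r₁ = 3390 + 443.5 = 3833.5 km = 3.8335×10⁶ m.
r₂ = 3390 + 7508 = 10898 km = 1.0898×10⁷ m.
Transfer ellipse a_t = (r₁ + r₂)/2 = 7.366×10⁶ m.
At r₁: circular v_c1 = √(μ/r₁) = 3343 m/s; transfer-periapsis v_p = √[μ(2/r₁ − 1/a_t)] = 4066 m/s.
Δv₁ = v_p − v_c1 = 723.2 m/s.
At r₂: circular v_c2 = √(μ/r₂) = 1982 m/s; transfer-apoapsis v_a = √[μ(2/r₂ − 1/a_t)] = 1430 m/s.
Δv₂ = v_c2 − v_a = 552.3 m/s.
Total Δv = Δv₁ + Δv₂ = 1275 m/s.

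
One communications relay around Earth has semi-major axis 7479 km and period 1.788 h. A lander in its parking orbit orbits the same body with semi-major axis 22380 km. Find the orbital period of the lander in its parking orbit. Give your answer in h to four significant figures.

T₂ ≈ 9.255 h

Kepler's third law: T² ∝ a³, so T₂ = T₁ (a₂/a₁)^(3/2).
a₂/a₁ = 2.992, (a₂/a₁)^(3/2) = 5.176.
T₂ = 1.788 × 5.176 = 9.255 h.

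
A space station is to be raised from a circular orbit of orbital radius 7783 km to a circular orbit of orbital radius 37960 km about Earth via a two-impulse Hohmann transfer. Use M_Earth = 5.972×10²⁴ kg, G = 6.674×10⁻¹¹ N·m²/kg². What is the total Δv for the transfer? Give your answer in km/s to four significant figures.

μ = GM = 6.674×10⁻¹¹ × 5.972×10²⁴ = 3.986×10¹⁴ m³/s².
r₁ = 7783 km = 7.783×10⁶ m.
r₂ = 37960 km = 3.796×10⁷ m.
Transfer ellipse a_t = (r₁ + r₂)/2 = 2.287×10⁷ m.
At r₁: circular v_c1 = √(μ/r₁) = 7156 m/s; transfer-perigee v_p = √[μ(2/r₁ − 1/a_t)] = 9219 m/s.
Δv₁ = v_p − v_c1 = 2063 m/s.
At r₂: circular v_c2 = √(μ/r₂) = 3240 m/s; transfer-apogee v_a = √[μ(2/r₂ − 1/a_t)] = 1890 m/s.
Δv₂ = v_c2 − v_a = 1350 m/s.
Total Δv = Δv₁ + Δv₂ = 3413 m/s = 3.413 km/s.

Δv_total ≈ 3.413 km/s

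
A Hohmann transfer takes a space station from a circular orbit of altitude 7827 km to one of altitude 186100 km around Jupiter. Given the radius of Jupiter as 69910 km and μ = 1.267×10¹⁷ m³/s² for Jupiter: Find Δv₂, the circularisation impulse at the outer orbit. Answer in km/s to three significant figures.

Δv ≈ 7.06 km/s

r₁ = 69910 + 7827 = 77737 km = 7.7737×10⁷ m.
r₂ = 69910 + 186100 = 256010 km = 2.5601×10⁸ m.
Transfer ellipse a_t = (r₁ + r₂)/2 = 1.669×10⁸ m.
At r₁: circular v_c1 = √(μ/r₁) = 40370 m/s; transfer-perijove v_p = √[μ(2/r₁ − 1/a_t)] = 50000 m/s.
At r₂: circular v_c2 = √(μ/r₂) = 22250 m/s; transfer-apojove v_a = √[μ(2/r₂ − 1/a_t)] = 15180 m/s.
Δv₂ = v_c2 − v_a = 7063 m/s.
= 7.063 km/s.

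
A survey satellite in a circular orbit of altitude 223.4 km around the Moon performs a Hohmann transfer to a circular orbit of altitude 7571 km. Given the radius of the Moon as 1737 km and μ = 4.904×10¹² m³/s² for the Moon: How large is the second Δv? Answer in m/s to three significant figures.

Δv ≈ 298 m/s

r₁ = 1737 + 223.4 = 1960.4 km = 1.9604×10⁶ m.
r₂ = 1737 + 7571 = 9308.0 km = 9.3080×10⁶ m.
Transfer ellipse a_t = (r₁ + r₂)/2 = 5.634×10⁶ m.
At r₁: circular v_c1 = √(μ/r₁) = 1582 m/s; transfer-perilune v_p = √[μ(2/r₁ − 1/a_t)] = 2033 m/s.
At r₂: circular v_c2 = √(μ/r₂) = 725.9 m/s; transfer-apolune v_a = √[μ(2/r₂ − 1/a_t)] = 428.2 m/s.
Δv₂ = v_c2 − v_a = 297.7 m/s.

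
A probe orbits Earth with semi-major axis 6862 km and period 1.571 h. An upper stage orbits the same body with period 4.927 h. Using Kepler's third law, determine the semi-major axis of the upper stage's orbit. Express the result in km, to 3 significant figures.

Kepler's third law: a³ ∝ T², so a₂ = a₁ (T₂/T₁)^(2/3).
T₂/T₁ = 3.136, (T₂/T₁)^(2/3) = 2.143.
a₂ = 6862 × 2.143 = 14700 km.

a₂ ≈ 14700 km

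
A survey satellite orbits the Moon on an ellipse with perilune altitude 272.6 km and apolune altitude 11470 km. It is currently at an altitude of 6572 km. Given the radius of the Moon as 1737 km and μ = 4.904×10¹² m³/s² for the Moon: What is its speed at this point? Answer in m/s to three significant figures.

v ≈ 732 m/s

r_p = 1737 + 272.6 = 2009.6 km = 2.0096×10⁶ m.
r_a = 1737 + 11470 = 13207 km = 1.3207×10⁷ m.
r = 1737 + 6572 = 8309.0 km = 8.309×10⁶ m.
Semi-major axis a = (r_p + r_a)/2 = 7608.3 km = 7.608×10⁶ m.
Vis-viva: v² = μ(2/r − 1/a) = 4.904×10¹² × (2.407×10⁻⁷ − 1.314×10⁻⁷) = 5.358×10⁵ m²/s².
v = 732.0 m/s.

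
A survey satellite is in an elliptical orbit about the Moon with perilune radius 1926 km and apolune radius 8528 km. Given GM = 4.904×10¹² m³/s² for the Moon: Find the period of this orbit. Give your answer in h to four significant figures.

Semi-major axis a = (r_p + r_a)/2 = (1926.0 + 8528.0)/2 = 5227.0 km = 5.227×10⁶ m.
By Kepler's third law T = 2π√(a³/μ) = 2π × 5.396×10³ = 3.391×10⁴ s.
= 9.418 h.

T ≈ 9.418 h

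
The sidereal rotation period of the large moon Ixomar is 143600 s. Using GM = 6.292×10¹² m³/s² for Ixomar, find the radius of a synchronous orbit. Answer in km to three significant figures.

A synchronous orbit has period T, so by Kepler's third law a = (μT²/4π²)^(1/3).
μT²/4π² = 6.292×10¹² × (1.436×10⁵)² / 39.48 = 3.287×10²¹ m³.
a = 1.487×10⁷ m = 14868 km.

r_sync ≈ 14900 km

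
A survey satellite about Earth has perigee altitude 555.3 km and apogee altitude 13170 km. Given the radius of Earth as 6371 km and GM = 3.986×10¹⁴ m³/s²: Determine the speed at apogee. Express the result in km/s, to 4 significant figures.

v ≈ 3.267 km/s

r_p = 6371 + 555.3 = 6926.3 km = 6.9263×10⁶ m.
r_a = 6371 + 13170 = 19541 km = 1.9541×10⁷ m.
Semi-major axis a = (r_p + r_a)/2 = 13234 km = 1.323×10⁷ m.
Vis-viva: v² = μ(2/r − 1/a) = 3.986×10¹⁴ × (1.023×10⁻⁷ − 7.556×10⁻⁸) = 1.068×10⁷ m²/s².
v = 3267 m/s = 3.267 km/s.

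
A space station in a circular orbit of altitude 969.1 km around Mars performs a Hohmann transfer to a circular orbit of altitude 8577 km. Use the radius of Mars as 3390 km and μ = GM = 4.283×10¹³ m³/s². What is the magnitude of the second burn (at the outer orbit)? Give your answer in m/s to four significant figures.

r₁ = 3390 + 969.1 = 4359.1 km = 4.3591×10⁶ m.
r₂ = 3390 + 8577 = 11967 km = 1.1967×10⁷ m.
Transfer ellipse a_t = (r₁ + r₂)/2 = 8.163×10⁶ m.
At r₁: circular v_c1 = √(μ/r₁) = 3135 m/s; transfer-periapsis v_p = √[μ(2/r₁ − 1/a_t)] = 3795 m/s.
At r₂: circular v_c2 = √(μ/r₂) = 1892 m/s; transfer-apoapsis v_a = √[μ(2/r₂ − 1/a_t)] = 1382 m/s.
Δv₂ = v_c2 − v_a = 509.4 m/s.

Δv ≈ 509.4 m/s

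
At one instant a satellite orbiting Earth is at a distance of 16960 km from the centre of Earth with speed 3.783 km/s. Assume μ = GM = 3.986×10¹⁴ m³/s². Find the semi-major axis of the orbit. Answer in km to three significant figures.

r = 1.696×10⁷ m.
Vis-viva rearranged: 1/a = 2/r − v²/μ = 1.179×10⁻⁷ − 3.590×10⁻⁸ = 8.202×10⁻⁸ m⁻¹.
a = 1.219×10⁷ m = 12192 km.

a ≈ 12200 km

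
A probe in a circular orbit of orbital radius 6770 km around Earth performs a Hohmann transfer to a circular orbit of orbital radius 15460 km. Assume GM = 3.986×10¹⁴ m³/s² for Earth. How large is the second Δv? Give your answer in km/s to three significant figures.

r₁ = 6770 km = 6.770×10⁶ m.
r₂ = 15460 km = 1.546×10⁷ m.
Transfer ellipse a_t = (r₁ + r₂)/2 = 1.112×10⁷ m.
At r₁: circular v_c1 = √(μ/r₁) = 7673 m/s; transfer-perigee v_p = √[μ(2/r₁ − 1/a_t)] = 9049 m/s.
At r₂: circular v_c2 = √(μ/r₂) = 5078 m/s; transfer-apogee v_a = √[μ(2/r₂ − 1/a_t)] = 3963 m/s.
Δv₂ = v_c2 − v_a = 1115 m/s.
= 1.115 km/s.

Δv ≈ 1.11 km/s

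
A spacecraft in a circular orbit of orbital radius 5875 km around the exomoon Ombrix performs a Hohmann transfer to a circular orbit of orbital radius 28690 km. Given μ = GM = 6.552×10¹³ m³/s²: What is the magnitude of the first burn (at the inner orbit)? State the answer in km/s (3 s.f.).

Δv ≈ 0.963 km/s

r₁ = 5875 km = 5.875×10⁶ m.
r₂ = 28690 km = 2.869×10⁷ m.
Transfer ellipse a_t = (r₁ + r₂)/2 = 1.728×10⁷ m.
At r₁: circular v_c1 = √(μ/r₁) = 3340 m/s; transfer-periapsis v_p = √[μ(2/r₁ − 1/a_t)] = 4303 m/s.
Δv₁ = v_p − v_c1 = 963.2 m/s.
= 0.9632 km/s.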